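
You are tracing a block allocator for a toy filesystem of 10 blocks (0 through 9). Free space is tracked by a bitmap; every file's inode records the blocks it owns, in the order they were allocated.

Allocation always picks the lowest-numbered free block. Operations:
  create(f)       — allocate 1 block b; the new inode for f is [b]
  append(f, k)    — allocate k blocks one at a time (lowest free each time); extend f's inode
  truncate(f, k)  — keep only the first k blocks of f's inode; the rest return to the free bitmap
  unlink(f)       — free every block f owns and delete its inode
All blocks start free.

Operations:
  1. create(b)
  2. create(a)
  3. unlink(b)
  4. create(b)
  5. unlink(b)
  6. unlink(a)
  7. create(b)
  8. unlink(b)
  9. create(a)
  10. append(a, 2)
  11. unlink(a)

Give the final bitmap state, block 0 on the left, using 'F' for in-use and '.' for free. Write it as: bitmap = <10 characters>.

bitmap = ..........

create(b): bitmap=F......... | b=[0]
create(a): bitmap=FF........ | a=[1] b=[0]
unlink(b): bitmap=.F........ | a=[1]
create(b): bitmap=FF........ | a=[1] b=[0]
unlink(b): bitmap=.F........ | a=[1]
unlink(a): bitmap=.......... | 
create(b): bitmap=F......... | b=[0]
unlink(b): bitmap=.......... | 
create(a): bitmap=F......... | a=[0]
append(a, 2): bitmap=FFF....... | a=[0, 1, 2]
unlink(a): bitmap=.......... | 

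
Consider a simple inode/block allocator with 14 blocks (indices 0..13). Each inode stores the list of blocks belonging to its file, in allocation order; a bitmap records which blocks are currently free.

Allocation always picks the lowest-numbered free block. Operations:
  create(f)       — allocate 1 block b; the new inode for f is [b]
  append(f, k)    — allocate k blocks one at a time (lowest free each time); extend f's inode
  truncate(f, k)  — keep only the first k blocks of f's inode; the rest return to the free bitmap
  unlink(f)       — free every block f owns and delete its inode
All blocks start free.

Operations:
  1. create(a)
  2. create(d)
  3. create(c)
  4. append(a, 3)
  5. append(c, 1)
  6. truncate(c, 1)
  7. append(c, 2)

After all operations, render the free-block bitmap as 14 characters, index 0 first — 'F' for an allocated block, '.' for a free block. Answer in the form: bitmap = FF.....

bitmap = FFFFFFFF......

  1. create(a)  ⇒  F.............  {a→[0]}
  2. create(d)  ⇒  FF............  {a→[0]; d→[1]}
  3. create(c)  ⇒  FFF...........  {a→[0]; c→[2]; d→[1]}
  4. append(a, 3)  ⇒  FFFFFF........  {a→[0, 3, 4, 5]; c→[2]; d→[1]}
  5. append(c, 1)  ⇒  FFFFFFF.......  {a→[0, 3, 4, 5]; c→[2, 6]; d→[1]}
  6. truncate(c, 1)  ⇒  FFFFFF........  {a→[0, 3, 4, 5]; c→[2]; d→[1]}
  7. append(c, 2)  ⇒  FFFFFFFF......  {a→[0, 3, 4, 5]; c→[2, 6, 7]; d→[1]}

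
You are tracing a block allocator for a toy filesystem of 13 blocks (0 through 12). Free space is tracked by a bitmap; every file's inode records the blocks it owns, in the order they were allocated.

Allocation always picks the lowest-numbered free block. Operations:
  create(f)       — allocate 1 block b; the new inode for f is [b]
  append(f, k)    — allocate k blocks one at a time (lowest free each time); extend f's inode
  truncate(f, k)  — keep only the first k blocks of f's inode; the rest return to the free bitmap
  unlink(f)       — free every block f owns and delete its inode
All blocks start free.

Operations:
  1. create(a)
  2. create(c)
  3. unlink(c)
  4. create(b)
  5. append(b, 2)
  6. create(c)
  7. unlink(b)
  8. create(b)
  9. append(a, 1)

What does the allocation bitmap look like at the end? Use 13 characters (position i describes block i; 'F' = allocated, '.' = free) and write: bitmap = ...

  1. create(a)  ⇒  F............  {a→[0]}
  2. create(c)  ⇒  FF...........  {a→[0]; c→[1]}
  3. unlink(c)  ⇒  F............  {a→[0]}
  4. create(b)  ⇒  FF...........  {a→[0]; b→[1]}
  5. append(b, 2)  ⇒  FFFF.........  {a→[0]; b→[1, 2, 3]}
  6. create(c)  ⇒  FFFFF........  {a→[0]; b→[1, 2, 3]; c→[4]}
  7. unlink(b)  ⇒  F...F........  {a→[0]; c→[4]}
  8. create(b)  ⇒  FF..F........  {a→[0]; b→[1]; c→[4]}
  9. append(a, 1)  ⇒  FFF.F........  {a→[0, 2]; b→[1]; c→[4]}

bitmap = FFF.F........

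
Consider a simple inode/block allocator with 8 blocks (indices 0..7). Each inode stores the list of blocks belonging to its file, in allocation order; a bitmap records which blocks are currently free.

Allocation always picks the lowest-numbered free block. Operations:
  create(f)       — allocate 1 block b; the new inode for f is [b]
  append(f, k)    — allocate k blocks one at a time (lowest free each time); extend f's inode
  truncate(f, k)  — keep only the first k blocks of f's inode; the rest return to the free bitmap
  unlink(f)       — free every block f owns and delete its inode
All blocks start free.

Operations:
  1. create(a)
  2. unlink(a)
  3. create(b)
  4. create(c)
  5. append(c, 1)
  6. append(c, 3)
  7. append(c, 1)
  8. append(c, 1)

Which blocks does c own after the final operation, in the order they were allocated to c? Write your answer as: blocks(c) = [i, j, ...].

create(a): bitmap=F....... | a=[0]
unlink(a): bitmap=........ | 
create(b): bitmap=F....... | b=[0]
create(c): bitmap=FF...... | b=[0] c=[1]
append(c, 1): bitmap=FFF..... | b=[0] c=[1, 2]
append(c, 3): bitmap=FFFFFF.. | b=[0] c=[1, 2, 3, 4, 5]
append(c, 1): bitmap=FFFFFFF. | b=[0] c=[1, 2, 3, 4, 5, 6]
append(c, 1): bitmap=FFFFFFFF | b=[0] c=[1, 2, 3, 4, 5, 6, 7]

blocks(c) = [1, 2, 3, 4, 5, 6, 7]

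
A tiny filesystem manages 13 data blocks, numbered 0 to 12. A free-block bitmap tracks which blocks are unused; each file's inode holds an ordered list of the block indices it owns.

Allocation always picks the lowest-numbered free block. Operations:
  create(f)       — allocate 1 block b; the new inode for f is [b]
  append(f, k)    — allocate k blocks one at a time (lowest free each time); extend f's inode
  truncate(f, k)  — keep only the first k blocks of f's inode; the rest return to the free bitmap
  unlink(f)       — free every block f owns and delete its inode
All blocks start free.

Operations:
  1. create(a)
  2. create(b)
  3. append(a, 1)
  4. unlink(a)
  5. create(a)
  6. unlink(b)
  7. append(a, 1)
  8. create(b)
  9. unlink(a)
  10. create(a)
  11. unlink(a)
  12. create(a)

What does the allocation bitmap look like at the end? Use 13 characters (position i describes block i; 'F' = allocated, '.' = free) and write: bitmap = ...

create(a): bitmap=F............ | a=[0]
create(b): bitmap=FF........... | a=[0] b=[1]
append(a, 1): bitmap=FFF.......... | a=[0, 2] b=[1]
unlink(a): bitmap=.F........... | b=[1]
create(a): bitmap=FF........... | a=[0] b=[1]
unlink(b): bitmap=F............ | a=[0]
append(a, 1): bitmap=FF........... | a=[0, 1]
create(b): bitmap=FFF.......... | a=[0, 1] b=[2]
unlink(a): bitmap=..F.......... | b=[2]
create(a): bitmap=F.F.......... | a=[0] b=[2]
unlink(a): bitmap=..F.......... | b=[2]
create(a): bitmap=F.F.......... | a=[0] b=[2]

bitmap = F.F..........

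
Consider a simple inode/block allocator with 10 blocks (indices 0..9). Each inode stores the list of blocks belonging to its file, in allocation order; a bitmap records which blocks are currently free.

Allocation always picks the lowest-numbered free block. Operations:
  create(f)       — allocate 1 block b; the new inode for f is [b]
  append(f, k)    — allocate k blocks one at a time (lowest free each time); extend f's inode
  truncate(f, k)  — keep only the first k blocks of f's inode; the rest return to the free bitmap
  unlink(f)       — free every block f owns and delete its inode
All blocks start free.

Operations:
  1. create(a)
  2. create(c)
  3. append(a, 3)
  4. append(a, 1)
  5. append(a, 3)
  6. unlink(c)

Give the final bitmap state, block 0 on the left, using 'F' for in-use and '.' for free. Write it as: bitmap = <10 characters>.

create(a): bitmap=F......... | a=[0]
create(c): bitmap=FF........ | a=[0] c=[1]
append(a, 3): bitmap=FFFFF..... | a=[0, 2, 3, 4] c=[1]
append(a, 1): bitmap=FFFFFF.... | a=[0, 2, 3, 4, 5] c=[1]
append(a, 3): bitmap=FFFFFFFFF. | a=[0, 2, 3, 4, 5, 6, 7, 8] c=[1]
unlink(c): bitmap=F.FFFFFFF. | a=[0, 2, 3, 4, 5, 6, 7, 8]

bitmap = F.FFFFFFF.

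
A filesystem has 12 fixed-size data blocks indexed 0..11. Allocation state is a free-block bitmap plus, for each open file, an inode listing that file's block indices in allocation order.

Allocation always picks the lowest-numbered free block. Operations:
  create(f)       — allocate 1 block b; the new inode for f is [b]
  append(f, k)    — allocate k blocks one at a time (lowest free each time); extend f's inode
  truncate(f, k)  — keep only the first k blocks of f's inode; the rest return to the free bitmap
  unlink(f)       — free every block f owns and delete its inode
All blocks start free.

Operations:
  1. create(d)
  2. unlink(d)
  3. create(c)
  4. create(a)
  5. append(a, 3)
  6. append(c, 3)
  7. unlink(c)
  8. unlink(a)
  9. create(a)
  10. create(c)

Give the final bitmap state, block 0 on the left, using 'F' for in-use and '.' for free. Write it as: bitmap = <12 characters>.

bitmap = FF..........

  1. create(d)  ⇒  F...........  {d→[0]}
  2. unlink(d)  ⇒  ............  {}
  3. create(c)  ⇒  F...........  {c→[0]}
  4. create(a)  ⇒  FF..........  {a→[1]; c→[0]}
  5. append(a, 3)  ⇒  FFFFF.......  {a→[1, 2, 3, 4]; c→[0]}
  6. append(c, 3)  ⇒  FFFFFFFF....  {a→[1, 2, 3, 4]; c→[0, 5, 6, 7]}
  7. unlink(c)  ⇒  .FFFF.......  {a→[1, 2, 3, 4]}
  8. unlink(a)  ⇒  ............  {}
  9. create(a)  ⇒  F...........  {a→[0]}
  10. create(c)  ⇒  FF..........  {a→[0]; c→[1]}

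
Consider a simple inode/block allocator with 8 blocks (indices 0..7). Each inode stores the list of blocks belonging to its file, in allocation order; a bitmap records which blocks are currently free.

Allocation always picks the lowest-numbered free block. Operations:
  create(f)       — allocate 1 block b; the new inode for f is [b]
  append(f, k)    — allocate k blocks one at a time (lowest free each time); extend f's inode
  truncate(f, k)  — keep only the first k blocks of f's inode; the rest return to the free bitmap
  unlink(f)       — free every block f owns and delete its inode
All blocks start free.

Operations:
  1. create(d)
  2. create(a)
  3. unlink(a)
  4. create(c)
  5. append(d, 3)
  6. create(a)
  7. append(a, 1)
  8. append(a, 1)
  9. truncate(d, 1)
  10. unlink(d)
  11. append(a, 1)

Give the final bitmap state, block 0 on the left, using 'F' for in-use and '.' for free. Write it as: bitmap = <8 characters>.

[1] create(d) — d=0 (map F.......)
[2] create(a) — a=1 d=0 (map FF......)
[3] unlink(a) — d=0 (map F.......)
[4] create(c) — c=1 d=0 (map FF......)
[5] append(d, 3) — c=1 d=0,2,3,4 (map FFFFF...)
[6] create(a) — a=5 c=1 d=0,2,3,4 (map FFFFFF..)
[7] append(a, 1) — a=5,6 c=1 d=0,2,3,4 (map FFFFFFF.)
[8] append(a, 1) — a=5,6,7 c=1 d=0,2,3,4 (map FFFFFFFF)
[9] truncate(d, 1) — a=5,6,7 c=1 d=0 (map FF...FFF)
[10] unlink(d) — a=5,6,7 c=1 (map .F...FFF)
[11] append(a, 1) — a=5,6,7,0 c=1 (map FF...FFF)

bitmap = FF...FFF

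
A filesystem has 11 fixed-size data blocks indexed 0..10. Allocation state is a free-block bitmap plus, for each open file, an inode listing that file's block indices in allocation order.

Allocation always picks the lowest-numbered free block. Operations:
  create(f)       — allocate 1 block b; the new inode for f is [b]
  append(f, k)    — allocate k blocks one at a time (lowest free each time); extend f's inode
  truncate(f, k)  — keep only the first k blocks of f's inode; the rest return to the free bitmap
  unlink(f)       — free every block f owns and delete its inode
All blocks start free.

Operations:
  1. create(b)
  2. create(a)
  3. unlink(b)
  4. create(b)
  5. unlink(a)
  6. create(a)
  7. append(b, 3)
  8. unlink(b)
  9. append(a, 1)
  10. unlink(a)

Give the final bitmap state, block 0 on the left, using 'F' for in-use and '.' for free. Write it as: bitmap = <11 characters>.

after create(b) → b:[0]  free=[F..........]
after create(a) → a:[1], b:[0]  free=[FF.........]
after unlink(b) → a:[1]  free=[.F.........]
after create(b) → a:[1], b:[0]  free=[FF.........]
after unlink(a) → b:[0]  free=[F..........]
after create(a) → a:[1], b:[0]  free=[FF.........]
after append(b, 3) → a:[1], b:[0, 2, 3, 4]  free=[FFFFF......]
after unlink(b) → a:[1]  free=[.F.........]
after append(a, 1) → a:[1, 0]  free=[FF.........]
after unlink(a) →   free=[...........]

bitmap = ...........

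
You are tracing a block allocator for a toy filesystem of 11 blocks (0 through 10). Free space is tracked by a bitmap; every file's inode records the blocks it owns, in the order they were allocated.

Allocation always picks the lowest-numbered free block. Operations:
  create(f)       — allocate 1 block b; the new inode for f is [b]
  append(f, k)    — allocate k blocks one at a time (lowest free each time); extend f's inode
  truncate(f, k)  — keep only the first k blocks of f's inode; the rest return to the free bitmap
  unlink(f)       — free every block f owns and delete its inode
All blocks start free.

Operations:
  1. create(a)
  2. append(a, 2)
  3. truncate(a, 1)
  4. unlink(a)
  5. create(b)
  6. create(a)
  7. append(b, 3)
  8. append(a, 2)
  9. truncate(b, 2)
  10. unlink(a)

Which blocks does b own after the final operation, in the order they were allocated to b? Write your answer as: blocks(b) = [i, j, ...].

blocks(b) = [0, 2]

create(a): bitmap=F.......... | a=[0]
append(a, 2): bitmap=FFF........ | a=[0, 1, 2]
truncate(a, 1): bitmap=F.......... | a=[0]
unlink(a): bitmap=........... | 
create(b): bitmap=F.......... | b=[0]
create(a): bitmap=FF......... | a=[1] b=[0]
append(b, 3): bitmap=FFFFF...... | a=[1] b=[0, 2, 3, 4]
append(a, 2): bitmap=FFFFFFF.... | a=[1, 5, 6] b=[0, 2, 3, 4]
truncate(b, 2): bitmap=FFF..FF.... | a=[1, 5, 6] b=[0, 2]
unlink(a): bitmap=F.F........ | b=[0, 2]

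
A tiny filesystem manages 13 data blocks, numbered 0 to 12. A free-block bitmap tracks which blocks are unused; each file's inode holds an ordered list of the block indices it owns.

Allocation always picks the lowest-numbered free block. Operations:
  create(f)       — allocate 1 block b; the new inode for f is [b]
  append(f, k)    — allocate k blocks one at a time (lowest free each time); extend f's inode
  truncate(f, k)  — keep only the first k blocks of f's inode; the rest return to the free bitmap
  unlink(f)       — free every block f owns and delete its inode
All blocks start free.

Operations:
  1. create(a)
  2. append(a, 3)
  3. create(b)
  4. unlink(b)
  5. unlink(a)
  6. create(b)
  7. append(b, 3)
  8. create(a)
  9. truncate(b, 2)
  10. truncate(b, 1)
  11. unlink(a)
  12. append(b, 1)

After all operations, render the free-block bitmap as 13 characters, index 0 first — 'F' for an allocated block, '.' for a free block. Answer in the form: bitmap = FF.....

bitmap = FF...........

create(a): bitmap=F............ | a=[0]
append(a, 3): bitmap=FFFF......... | a=[0, 1, 2, 3]
create(b): bitmap=FFFFF........ | a=[0, 1, 2, 3] b=[4]
unlink(b): bitmap=FFFF......... | a=[0, 1, 2, 3]
unlink(a): bitmap=............. | 
create(b): bitmap=F............ | b=[0]
append(b, 3): bitmap=FFFF......... | b=[0, 1, 2, 3]
create(a): bitmap=FFFFF........ | a=[4] b=[0, 1, 2, 3]
truncate(b, 2): bitmap=FF..F........ | a=[4] b=[0, 1]
truncate(b, 1): bitmap=F...F........ | a=[4] b=[0]
unlink(a): bitmap=F............ | b=[0]
append(b, 1): bitmap=FF........... | b=[0, 1]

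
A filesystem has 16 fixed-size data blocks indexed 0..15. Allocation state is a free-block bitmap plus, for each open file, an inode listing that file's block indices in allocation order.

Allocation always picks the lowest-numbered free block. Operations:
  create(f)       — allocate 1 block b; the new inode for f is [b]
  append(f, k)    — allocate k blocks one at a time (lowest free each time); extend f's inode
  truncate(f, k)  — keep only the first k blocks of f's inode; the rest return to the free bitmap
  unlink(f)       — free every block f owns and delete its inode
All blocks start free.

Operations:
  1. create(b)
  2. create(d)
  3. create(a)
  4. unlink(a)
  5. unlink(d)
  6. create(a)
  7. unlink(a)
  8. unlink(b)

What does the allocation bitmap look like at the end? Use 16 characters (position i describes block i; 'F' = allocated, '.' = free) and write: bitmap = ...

bitmap = ................

after create(b) → b:[0]  free=[F...............]
after create(d) → b:[0], d:[1]  free=[FF..............]
after create(a) → a:[2], b:[0], d:[1]  free=[FFF.............]
after unlink(a) → b:[0], d:[1]  free=[FF..............]
after unlink(d) → b:[0]  free=[F...............]
after create(a) → a:[1], b:[0]  free=[FF..............]
after unlink(a) → b:[0]  free=[F...............]
after unlink(b) →   free=[................]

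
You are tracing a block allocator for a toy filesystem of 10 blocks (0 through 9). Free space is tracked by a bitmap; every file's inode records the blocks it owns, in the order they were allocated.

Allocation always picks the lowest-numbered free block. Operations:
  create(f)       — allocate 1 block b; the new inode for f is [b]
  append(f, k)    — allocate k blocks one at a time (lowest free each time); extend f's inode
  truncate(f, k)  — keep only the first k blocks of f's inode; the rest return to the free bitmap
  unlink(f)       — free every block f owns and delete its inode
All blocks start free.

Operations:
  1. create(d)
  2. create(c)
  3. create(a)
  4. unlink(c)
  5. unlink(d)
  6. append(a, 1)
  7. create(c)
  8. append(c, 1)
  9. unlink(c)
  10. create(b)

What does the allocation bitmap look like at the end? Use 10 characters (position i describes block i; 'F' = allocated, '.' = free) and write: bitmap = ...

  1. create(d)  ⇒  F.........  {d→[0]}
  2. create(c)  ⇒  FF........  {c→[1]; d→[0]}
  3. create(a)  ⇒  FFF.......  {a→[2]; c→[1]; d→[0]}
  4. unlink(c)  ⇒  F.F.......  {a→[2]; d→[0]}
  5. unlink(d)  ⇒  ..F.......  {a→[2]}
  6. append(a, 1)  ⇒  F.F.......  {a→[2, 0]}
  7. create(c)  ⇒  FFF.......  {a→[2, 0]; c→[1]}
  8. append(c, 1)  ⇒  FFFF......  {a→[2, 0]; c→[1, 3]}
  9. unlink(c)  ⇒  F.F.......  {a→[2, 0]}
  10. create(b)  ⇒  FFF.......  {a→[2, 0]; b→[1]}

bitmap = FFF.......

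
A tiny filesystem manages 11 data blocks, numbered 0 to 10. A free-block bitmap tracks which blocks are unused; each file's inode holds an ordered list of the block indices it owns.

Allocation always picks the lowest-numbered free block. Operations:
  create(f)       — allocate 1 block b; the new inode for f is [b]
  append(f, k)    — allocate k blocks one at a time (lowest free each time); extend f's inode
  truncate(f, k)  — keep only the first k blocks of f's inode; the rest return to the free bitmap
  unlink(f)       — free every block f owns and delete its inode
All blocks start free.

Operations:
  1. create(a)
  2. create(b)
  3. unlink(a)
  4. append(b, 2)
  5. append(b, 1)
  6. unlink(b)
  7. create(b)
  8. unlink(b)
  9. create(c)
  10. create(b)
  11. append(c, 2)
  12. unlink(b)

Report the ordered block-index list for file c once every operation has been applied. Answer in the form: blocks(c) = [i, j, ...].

blocks(c) = [0, 2, 3]

[1] create(a) — a=0 (map F..........)
[2] create(b) — a=0 b=1 (map FF.........)
[3] unlink(a) — b=1 (map .F.........)
[4] append(b, 2) — b=1,0,2 (map FFF........)
[5] append(b, 1) — b=1,0,2,3 (map FFFF.......)
[6] unlink(b) —  (map ...........)
[7] create(b) — b=0 (map F..........)
[8] unlink(b) —  (map ...........)
[9] create(c) — c=0 (map F..........)
[10] create(b) — b=1 c=0 (map FF.........)
[11] append(c, 2) — b=1 c=0,2,3 (map FFFF.......)
[12] unlink(b) — c=0,2,3 (map F.FF.......)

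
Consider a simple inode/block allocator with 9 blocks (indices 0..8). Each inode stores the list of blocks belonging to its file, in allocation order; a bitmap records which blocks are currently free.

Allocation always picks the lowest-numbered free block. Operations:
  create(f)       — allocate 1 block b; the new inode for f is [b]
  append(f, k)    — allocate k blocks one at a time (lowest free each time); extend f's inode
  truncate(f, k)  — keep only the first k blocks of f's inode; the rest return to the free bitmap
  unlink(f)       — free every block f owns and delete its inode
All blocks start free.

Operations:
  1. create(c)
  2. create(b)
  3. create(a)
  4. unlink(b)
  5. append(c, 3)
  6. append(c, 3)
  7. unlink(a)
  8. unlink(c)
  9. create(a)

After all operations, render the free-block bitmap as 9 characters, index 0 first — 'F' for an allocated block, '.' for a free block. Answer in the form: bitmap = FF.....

bitmap = F........

[1] create(c) — c=0 (map F........)
[2] create(b) — b=1 c=0 (map FF.......)
[3] create(a) — a=2 b=1 c=0 (map FFF......)
[4] unlink(b) — a=2 c=0 (map F.F......)
[5] append(c, 3) — a=2 c=0,1,3,4 (map FFFFF....)
[6] append(c, 3) — a=2 c=0,1,3,4,5,6,7 (map FFFFFFFF.)
[7] unlink(a) — c=0,1,3,4,5,6,7 (map FF.FFFFF.)
[8] unlink(c) —  (map .........)
[9] create(a) — a=0 (map F........)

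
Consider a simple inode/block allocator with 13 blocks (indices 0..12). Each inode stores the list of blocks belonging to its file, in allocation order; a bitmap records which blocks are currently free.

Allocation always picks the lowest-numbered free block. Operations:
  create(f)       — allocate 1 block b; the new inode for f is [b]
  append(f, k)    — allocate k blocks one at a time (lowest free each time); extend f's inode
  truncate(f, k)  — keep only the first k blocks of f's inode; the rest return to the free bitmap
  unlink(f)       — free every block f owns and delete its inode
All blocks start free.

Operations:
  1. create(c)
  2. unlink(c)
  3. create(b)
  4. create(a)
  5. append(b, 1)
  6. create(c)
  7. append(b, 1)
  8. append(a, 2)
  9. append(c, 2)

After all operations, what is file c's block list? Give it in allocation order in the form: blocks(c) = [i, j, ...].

[1] create(c) — c=0 (map F............)
[2] unlink(c) —  (map .............)
[3] create(b) — b=0 (map F............)
[4] create(a) — a=1 b=0 (map FF...........)
[5] append(b, 1) — a=1 b=0,2 (map FFF..........)
[6] create(c) — a=1 b=0,2 c=3 (map FFFF.........)
[7] append(b, 1) — a=1 b=0,2,4 c=3 (map FFFFF........)
[8] append(a, 2) — a=1,5,6 b=0,2,4 c=3 (map FFFFFFF......)
[9] append(c, 2) — a=1,5,6 b=0,2,4 c=3,7,8 (map FFFFFFFFF....)

blocks(c) = [3, 7, 8]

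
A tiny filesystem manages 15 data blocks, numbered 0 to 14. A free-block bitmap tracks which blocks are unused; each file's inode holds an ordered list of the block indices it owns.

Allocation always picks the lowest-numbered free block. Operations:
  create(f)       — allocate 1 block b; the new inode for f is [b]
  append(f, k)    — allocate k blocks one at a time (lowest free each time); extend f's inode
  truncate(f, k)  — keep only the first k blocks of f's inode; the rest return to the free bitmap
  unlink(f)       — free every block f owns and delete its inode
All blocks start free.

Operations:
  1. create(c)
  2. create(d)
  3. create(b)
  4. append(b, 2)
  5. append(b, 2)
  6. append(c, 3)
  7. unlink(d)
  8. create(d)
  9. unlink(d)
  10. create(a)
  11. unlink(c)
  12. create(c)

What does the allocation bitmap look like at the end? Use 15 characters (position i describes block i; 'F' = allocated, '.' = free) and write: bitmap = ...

[1] create(c) — c=0 (map F..............)
[2] create(d) — c=0 d=1 (map FF.............)
[3] create(b) — b=2 c=0 d=1 (map FFF............)
[4] append(b, 2) — b=2,3,4 c=0 d=1 (map FFFFF..........)
[5] append(b, 2) — b=2,3,4,5,6 c=0 d=1 (map FFFFFFF........)
[6] append(c, 3) — b=2,3,4,5,6 c=0,7,8,9 d=1 (map FFFFFFFFFF.....)
[7] unlink(d) — b=2,3,4,5,6 c=0,7,8,9 (map F.FFFFFFFF.....)
[8] create(d) — b=2,3,4,5,6 c=0,7,8,9 d=1 (map FFFFFFFFFF.....)
[9] unlink(d) — b=2,3,4,5,6 c=0,7,8,9 (map F.FFFFFFFF.....)
[10] create(a) — a=1 b=2,3,4,5,6 c=0,7,8,9 (map FFFFFFFFFF.....)
[11] unlink(c) — a=1 b=2,3,4,5,6 (map .FFFFFF........)
[12] create(c) — a=1 b=2,3,4,5,6 c=0 (map FFFFFFF........)

bitmap = FFFFFFF........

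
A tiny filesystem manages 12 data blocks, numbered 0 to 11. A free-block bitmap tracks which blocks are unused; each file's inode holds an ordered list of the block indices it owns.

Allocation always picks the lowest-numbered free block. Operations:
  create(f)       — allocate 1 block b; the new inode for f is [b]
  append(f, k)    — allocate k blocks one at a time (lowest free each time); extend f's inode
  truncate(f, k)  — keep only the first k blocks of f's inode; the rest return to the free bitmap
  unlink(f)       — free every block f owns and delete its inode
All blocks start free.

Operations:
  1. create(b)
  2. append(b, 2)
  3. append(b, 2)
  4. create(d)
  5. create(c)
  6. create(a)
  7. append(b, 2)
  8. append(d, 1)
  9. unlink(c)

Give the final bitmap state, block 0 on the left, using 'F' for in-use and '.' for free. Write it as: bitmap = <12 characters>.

create(b): bitmap=F........... | b=[0]
append(b, 2): bitmap=FFF......... | b=[0, 1, 2]
append(b, 2): bitmap=FFFFF....... | b=[0, 1, 2, 3, 4]
create(d): bitmap=FFFFFF...... | b=[0, 1, 2, 3, 4] d=[5]
create(c): bitmap=FFFFFFF..... | b=[0, 1, 2, 3, 4] c=[6] d=[5]
create(a): bitmap=FFFFFFFF.... | a=[7] b=[0, 1, 2, 3, 4] c=[6] d=[5]
append(b, 2): bitmap=FFFFFFFFFF.. | a=[7] b=[0, 1, 2, 3, 4, 8, 9] c=[6] d=[5]
append(d, 1): bitmap=FFFFFFFFFFF. | a=[7] b=[0, 1, 2, 3, 4, 8, 9] c=[6] d=[5, 10]
unlink(c): bitmap=FFFFFF.FFFF. | a=[7] b=[0, 1, 2, 3, 4, 8, 9] d=[5, 10]

bitmap = FFFFFF.FFFF.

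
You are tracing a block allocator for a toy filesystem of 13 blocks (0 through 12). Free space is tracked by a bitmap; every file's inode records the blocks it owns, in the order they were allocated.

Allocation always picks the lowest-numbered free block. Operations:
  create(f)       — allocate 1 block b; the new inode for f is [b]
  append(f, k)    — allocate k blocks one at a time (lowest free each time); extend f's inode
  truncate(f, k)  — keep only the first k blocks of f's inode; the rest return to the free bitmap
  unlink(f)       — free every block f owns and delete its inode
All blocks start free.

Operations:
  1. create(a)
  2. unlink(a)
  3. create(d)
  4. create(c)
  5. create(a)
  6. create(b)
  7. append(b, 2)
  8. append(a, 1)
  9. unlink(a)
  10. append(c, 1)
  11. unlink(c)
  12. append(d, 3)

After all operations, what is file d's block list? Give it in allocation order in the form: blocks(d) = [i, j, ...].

after create(a) → a:[0]  free=[F............]
after unlink(a) →   free=[.............]
after create(d) → d:[0]  free=[F............]
after create(c) → c:[1], d:[0]  free=[FF...........]
after create(a) → a:[2], c:[1], d:[0]  free=[FFF..........]
after create(b) → a:[2], b:[3], c:[1], d:[0]  free=[FFFF.........]
after append(b, 2) → a:[2], b:[3, 4, 5], c:[1], d:[0]  free=[FFFFFF.......]
after append(a, 1) → a:[2, 6], b:[3, 4, 5], c:[1], d:[0]  free=[FFFFFFF......]
after unlink(a) → b:[3, 4, 5], c:[1], d:[0]  free=[FF.FFF.......]
after append(c, 1) → b:[3, 4, 5], c:[1, 2], d:[0]  free=[FFFFFF.......]
after unlink(c) → b:[3, 4, 5], d:[0]  free=[F..FFF.......]
after append(d, 3) → b:[3, 4, 5], d:[0, 1, 2, 6]  free=[FFFFFFF......]

blocks(d) = [0, 1, 2, 6]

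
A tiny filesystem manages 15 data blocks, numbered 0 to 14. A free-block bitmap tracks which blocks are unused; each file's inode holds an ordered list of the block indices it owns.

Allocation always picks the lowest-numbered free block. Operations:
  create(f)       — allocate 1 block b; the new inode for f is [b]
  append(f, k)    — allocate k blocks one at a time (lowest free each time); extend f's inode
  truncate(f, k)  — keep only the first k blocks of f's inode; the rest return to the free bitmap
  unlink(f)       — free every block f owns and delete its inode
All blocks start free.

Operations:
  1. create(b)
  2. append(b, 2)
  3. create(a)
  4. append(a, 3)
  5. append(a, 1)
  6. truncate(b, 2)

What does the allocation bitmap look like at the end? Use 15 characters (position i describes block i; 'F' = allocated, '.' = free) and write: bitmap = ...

after create(b) → b:[0]  free=[F..............]
after append(b, 2) → b:[0, 1, 2]  free=[FFF............]
after create(a) → a:[3], b:[0, 1, 2]  free=[FFFF...........]
after append(a, 3) → a:[3, 4, 5, 6], b:[0, 1, 2]  free=[FFFFFFF........]
after append(a, 1) → a:[3, 4, 5, 6, 7], b:[0, 1, 2]  free=[FFFFFFFF.......]
after truncate(b, 2) → a:[3, 4, 5, 6, 7], b:[0, 1]  free=[FF.FFFFF.......]

bitmap = FF.FFFFF.......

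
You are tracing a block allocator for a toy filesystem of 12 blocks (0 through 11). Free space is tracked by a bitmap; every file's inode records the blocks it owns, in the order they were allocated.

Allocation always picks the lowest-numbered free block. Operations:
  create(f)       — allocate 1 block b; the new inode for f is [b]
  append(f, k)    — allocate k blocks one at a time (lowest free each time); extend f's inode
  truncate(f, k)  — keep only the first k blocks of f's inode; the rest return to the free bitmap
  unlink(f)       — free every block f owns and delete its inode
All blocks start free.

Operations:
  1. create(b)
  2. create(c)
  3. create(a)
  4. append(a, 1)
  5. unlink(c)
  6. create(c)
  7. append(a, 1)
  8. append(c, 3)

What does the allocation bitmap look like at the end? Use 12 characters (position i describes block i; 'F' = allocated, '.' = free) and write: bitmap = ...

bitmap = FFFFFFFF....

  1. create(b)  ⇒  F...........  {b→[0]}
  2. create(c)  ⇒  FF..........  {b→[0]; c→[1]}
  3. create(a)  ⇒  FFF.........  {a→[2]; b→[0]; c→[1]}
  4. append(a, 1)  ⇒  FFFF........  {a→[2, 3]; b→[0]; c→[1]}
  5. unlink(c)  ⇒  F.FF........  {a→[2, 3]; b→[0]}
  6. create(c)  ⇒  FFFF........  {a→[2, 3]; b→[0]; c→[1]}
  7. append(a, 1)  ⇒  FFFFF.......  {a→[2, 3, 4]; b→[0]; c→[1]}
  8. append(c, 3)  ⇒  FFFFFFFF....  {a→[2, 3, 4]; b→[0]; c→[1, 5, 6, 7]}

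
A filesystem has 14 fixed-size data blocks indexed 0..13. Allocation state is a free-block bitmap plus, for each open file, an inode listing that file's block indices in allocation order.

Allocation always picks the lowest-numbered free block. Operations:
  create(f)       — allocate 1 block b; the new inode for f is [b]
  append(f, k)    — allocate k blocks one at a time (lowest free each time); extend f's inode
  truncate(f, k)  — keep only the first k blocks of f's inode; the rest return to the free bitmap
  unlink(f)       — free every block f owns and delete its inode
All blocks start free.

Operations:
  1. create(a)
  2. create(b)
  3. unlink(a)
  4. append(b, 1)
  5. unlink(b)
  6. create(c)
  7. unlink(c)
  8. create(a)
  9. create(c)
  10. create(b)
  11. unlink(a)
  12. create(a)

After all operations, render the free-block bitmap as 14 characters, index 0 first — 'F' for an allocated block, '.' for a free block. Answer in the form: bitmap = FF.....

create(a): bitmap=F............. | a=[0]
create(b): bitmap=FF............ | a=[0] b=[1]
unlink(a): bitmap=.F............ | b=[1]
append(b, 1): bitmap=FF............ | b=[1, 0]
unlink(b): bitmap=.............. | 
create(c): bitmap=F............. | c=[0]
unlink(c): bitmap=.............. | 
create(a): bitmap=F............. | a=[0]
create(c): bitmap=FF............ | a=[0] c=[1]
create(b): bitmap=FFF........... | a=[0] b=[2] c=[1]
unlink(a): bitmap=.FF........... | b=[2] c=[1]
create(a): bitmap=FFF........... | a=[0] b=[2] c=[1]

bitmap = FFF...........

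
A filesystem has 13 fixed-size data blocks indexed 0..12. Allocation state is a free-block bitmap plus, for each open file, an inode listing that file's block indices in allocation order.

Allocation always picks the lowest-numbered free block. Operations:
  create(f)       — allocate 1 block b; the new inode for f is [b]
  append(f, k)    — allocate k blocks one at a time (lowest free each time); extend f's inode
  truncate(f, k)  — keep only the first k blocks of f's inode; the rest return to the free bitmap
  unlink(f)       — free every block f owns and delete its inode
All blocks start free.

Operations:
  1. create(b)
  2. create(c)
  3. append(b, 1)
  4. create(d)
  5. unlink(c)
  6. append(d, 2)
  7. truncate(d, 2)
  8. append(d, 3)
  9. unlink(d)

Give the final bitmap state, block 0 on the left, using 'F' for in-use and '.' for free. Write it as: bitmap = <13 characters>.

after create(b) → b:[0]  free=[F............]
after create(c) → b:[0], c:[1]  free=[FF...........]
after append(b, 1) → b:[0, 2], c:[1]  free=[FFF..........]
after create(d) → b:[0, 2], c:[1], d:[3]  free=[FFFF.........]
after unlink(c) → b:[0, 2], d:[3]  free=[F.FF.........]
after append(d, 2) → b:[0, 2], d:[3, 1, 4]  free=[FFFFF........]
after truncate(d, 2) → b:[0, 2], d:[3, 1]  free=[FFFF.........]
after append(d, 3) → b:[0, 2], d:[3, 1, 4, 5, 6]  free=[FFFFFFF......]
after unlink(d) → b:[0, 2]  free=[F.F..........]

bitmap = F.F..........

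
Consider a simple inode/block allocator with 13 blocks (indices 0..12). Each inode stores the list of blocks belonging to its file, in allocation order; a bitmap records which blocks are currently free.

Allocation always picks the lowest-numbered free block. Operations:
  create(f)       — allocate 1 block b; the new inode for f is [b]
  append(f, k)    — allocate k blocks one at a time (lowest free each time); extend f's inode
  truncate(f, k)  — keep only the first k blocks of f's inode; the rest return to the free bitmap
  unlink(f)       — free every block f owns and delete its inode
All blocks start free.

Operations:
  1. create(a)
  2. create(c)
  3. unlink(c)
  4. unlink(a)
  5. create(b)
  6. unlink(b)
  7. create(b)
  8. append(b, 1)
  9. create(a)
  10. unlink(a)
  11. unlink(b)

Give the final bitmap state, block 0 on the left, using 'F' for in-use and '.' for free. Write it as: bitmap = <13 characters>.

[1] create(a) — a=0 (map F............)
[2] create(c) — a=0 c=1 (map FF...........)
[3] unlink(c) — a=0 (map F............)
[4] unlink(a) —  (map .............)
[5] create(b) — b=0 (map F............)
[6] unlink(b) —  (map .............)
[7] create(b) — b=0 (map F............)
[8] append(b, 1) — b=0,1 (map FF...........)
[9] create(a) — a=2 b=0,1 (map FFF..........)
[10] unlink(a) — b=0,1 (map FF...........)
[11] unlink(b) —  (map .............)

bitmap = .............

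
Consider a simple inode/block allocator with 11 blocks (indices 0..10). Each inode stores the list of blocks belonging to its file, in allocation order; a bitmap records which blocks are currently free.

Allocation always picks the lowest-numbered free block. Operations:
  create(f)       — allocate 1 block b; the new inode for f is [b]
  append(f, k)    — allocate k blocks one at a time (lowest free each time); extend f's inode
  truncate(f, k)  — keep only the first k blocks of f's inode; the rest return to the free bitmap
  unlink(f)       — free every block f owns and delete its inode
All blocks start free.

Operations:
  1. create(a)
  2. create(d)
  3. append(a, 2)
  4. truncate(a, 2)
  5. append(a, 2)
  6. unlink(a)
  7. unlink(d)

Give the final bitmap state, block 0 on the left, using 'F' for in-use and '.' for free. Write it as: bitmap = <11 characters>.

  1. create(a)  ⇒  F..........  {a→[0]}
  2. create(d)  ⇒  FF.........  {a→[0]; d→[1]}
  3. append(a, 2)  ⇒  FFFF.......  {a→[0, 2, 3]; d→[1]}
  4. truncate(a, 2)  ⇒  FFF........  {a→[0, 2]; d→[1]}
  5. append(a, 2)  ⇒  FFFFF......  {a→[0, 2, 3, 4]; d→[1]}
  6. unlink(a)  ⇒  .F.........  {d→[1]}
  7. unlink(d)  ⇒  ...........  {}

bitmap = ...........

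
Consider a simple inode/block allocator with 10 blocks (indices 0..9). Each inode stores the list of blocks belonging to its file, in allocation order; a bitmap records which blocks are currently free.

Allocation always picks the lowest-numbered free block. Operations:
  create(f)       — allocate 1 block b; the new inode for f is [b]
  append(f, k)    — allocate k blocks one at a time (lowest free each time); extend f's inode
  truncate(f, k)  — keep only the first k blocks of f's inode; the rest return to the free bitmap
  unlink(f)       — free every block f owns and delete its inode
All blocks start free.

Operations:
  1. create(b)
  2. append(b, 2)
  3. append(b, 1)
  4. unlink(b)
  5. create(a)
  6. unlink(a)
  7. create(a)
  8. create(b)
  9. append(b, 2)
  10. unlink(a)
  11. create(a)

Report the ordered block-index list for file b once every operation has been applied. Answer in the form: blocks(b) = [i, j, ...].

  1. create(b)  ⇒  F.........  {b→[0]}
  2. append(b, 2)  ⇒  FFF.......  {b→[0, 1, 2]}
  3. append(b, 1)  ⇒  FFFF......  {b→[0, 1, 2, 3]}
  4. unlink(b)  ⇒  ..........  {}
  5. create(a)  ⇒  F.........  {a→[0]}
  6. unlink(a)  ⇒  ..........  {}
  7. create(a)  ⇒  F.........  {a→[0]}
  8. create(b)  ⇒  FF........  {a→[0]; b→[1]}
  9. append(b, 2)  ⇒  FFFF......  {a→[0]; b→[1, 2, 3]}
  10. unlink(a)  ⇒  .FFF......  {b→[1, 2, 3]}
  11. create(a)  ⇒  FFFF......  {a→[0]; b→[1, 2, 3]}

blocks(b) = [1, 2, 3]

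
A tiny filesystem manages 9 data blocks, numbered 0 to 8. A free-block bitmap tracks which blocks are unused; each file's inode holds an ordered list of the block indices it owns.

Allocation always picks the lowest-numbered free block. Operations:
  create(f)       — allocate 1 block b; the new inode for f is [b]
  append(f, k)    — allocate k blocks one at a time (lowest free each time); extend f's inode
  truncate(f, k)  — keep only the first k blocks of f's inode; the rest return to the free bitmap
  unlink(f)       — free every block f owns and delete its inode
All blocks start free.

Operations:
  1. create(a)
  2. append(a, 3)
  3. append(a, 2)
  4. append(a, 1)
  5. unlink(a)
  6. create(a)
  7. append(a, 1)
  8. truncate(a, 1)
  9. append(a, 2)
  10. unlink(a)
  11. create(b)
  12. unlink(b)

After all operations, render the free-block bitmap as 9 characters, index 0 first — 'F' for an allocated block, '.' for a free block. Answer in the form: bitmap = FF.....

  1. create(a)  ⇒  F........  {a→[0]}
  2. append(a, 3)  ⇒  FFFF.....  {a→[0, 1, 2, 3]}
  3. append(a, 2)  ⇒  FFFFFF...  {a→[0, 1, 2, 3, 4, 5]}
  4. append(a, 1)  ⇒  FFFFFFF..  {a→[0, 1, 2, 3, 4, 5, 6]}
  5. unlink(a)  ⇒  .........  {}
  6. create(a)  ⇒  F........  {a→[0]}
  7. append(a, 1)  ⇒  FF.......  {a→[0, 1]}
  8. truncate(a, 1)  ⇒  F........  {a→[0]}
  9. append(a, 2)  ⇒  FFF......  {a→[0, 1, 2]}
  10. unlink(a)  ⇒  .........  {}
  11. create(b)  ⇒  F........  {b→[0]}
  12. unlink(b)  ⇒  .........  {}

bitmap = .........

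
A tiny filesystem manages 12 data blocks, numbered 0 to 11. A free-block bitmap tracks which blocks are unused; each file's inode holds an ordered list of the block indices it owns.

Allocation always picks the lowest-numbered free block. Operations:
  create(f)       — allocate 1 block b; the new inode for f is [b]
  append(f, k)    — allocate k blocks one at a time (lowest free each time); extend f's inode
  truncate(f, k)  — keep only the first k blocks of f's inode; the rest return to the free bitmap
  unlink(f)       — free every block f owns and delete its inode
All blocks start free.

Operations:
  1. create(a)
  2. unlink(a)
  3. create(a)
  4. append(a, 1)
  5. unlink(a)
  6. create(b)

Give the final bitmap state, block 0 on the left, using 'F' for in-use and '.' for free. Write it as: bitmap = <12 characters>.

after create(a) → a:[0]  free=[F...........]
after unlink(a) →   free=[............]
after create(a) → a:[0]  free=[F...........]
after append(a, 1) → a:[0, 1]  free=[FF..........]
after unlink(a) →   free=[............]
after create(b) → b:[0]  free=[F...........]

bitmap = F...........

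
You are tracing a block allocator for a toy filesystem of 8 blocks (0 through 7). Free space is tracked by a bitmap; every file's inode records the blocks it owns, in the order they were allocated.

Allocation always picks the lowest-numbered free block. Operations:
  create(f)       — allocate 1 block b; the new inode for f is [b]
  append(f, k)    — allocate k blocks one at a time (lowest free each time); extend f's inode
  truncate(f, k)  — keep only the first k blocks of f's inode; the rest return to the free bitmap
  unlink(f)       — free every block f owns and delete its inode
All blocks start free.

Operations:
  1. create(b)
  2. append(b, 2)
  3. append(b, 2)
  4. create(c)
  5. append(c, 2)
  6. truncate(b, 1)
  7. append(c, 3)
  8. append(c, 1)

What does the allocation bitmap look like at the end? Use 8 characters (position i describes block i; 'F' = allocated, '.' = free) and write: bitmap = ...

bitmap = FFFFFFFF

after create(b) → b:[0]  free=[F.......]
after append(b, 2) → b:[0, 1, 2]  free=[FFF.....]
after append(b, 2) → b:[0, 1, 2, 3, 4]  free=[FFFFF...]
after create(c) → b:[0, 1, 2, 3, 4], c:[5]  free=[FFFFFF..]
after append(c, 2) → b:[0, 1, 2, 3, 4], c:[5, 6, 7]  free=[FFFFFFFF]
after truncate(b, 1) → b:[0], c:[5, 6, 7]  free=[F....FFF]
after append(c, 3) → b:[0], c:[5, 6, 7, 1, 2, 3]  free=[FFFF.FFF]
after append(c, 1) → b:[0], c:[5, 6, 7, 1, 2, 3, 4]  free=[FFFFFFFF]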